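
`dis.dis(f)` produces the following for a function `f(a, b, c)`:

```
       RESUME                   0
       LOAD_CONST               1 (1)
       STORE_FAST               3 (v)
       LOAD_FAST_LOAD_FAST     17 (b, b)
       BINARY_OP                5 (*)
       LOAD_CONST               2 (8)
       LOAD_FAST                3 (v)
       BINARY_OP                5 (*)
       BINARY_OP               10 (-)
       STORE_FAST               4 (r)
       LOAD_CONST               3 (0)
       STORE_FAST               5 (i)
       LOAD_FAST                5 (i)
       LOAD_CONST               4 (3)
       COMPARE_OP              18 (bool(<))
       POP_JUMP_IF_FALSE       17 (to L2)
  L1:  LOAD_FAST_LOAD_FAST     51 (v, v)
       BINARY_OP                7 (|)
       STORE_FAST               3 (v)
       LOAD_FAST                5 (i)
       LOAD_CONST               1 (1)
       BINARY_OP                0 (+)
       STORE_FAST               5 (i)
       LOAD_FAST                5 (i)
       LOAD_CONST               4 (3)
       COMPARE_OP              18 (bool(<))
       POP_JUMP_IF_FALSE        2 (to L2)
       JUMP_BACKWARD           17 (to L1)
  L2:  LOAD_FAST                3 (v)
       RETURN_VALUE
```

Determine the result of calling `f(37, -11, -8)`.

1

LOAD_CONST → push 1. Stack: [1]
STORE_FAST v → v=1. Stack: []
LOAD_FAST_LOAD_FAST b,b → push -11,-11. Stack: [-11, -11]
BINARY_OP * → -11 * -11 = 121. Stack: [121]
LOAD_CONST → push 8. Stack: [121, 8]
LOAD_FAST v → push 1. Stack: [121, 8, 1]
BINARY_OP * → 8 * 1 = 8. Stack: [121, 8]
BINARY_OP - → 121 - 8 = 113. Stack: [113]
STORE_FAST r → r=113. Stack: []
LOAD_CONST → push 0. Stack: [0]
STORE_FAST i → i=0. Stack: []
LOAD_FAST i → push 0. Stack: [0]
LOAD_CONST → push 3. Stack: [0, 3]
COMPARE_OP bool(<) → 0 vs 3 = True. Stack: [True]
POP_JUMP_IF_FALSE → pop True; no jump. Stack: []
LOAD_FAST_LOAD_FAST v,v → push 1,1. Stack: [1, 1]
BINARY_OP | → 1 | 1 = 1. Stack: [1]
STORE_FAST v → v=1. Stack: []
LOAD_FAST i → push 0. Stack: [0]
LOAD_CONST → push 1. Stack: [0, 1]
BINARY_OP + → 0 + 1 = 1. Stack: [1]
STORE_FAST i → i=1. Stack: []
LOAD_FAST i → push 1. Stack: [1]
LOAD_CONST → push 3. Stack: [1, 3]
COMPARE_OP bool(<) → 1 vs 3 = True. Stack: [True]
POP_JUMP_IF_FALSE → pop True; no jump. Stack: []
LOAD_FAST_LOAD_FAST v,v → push 1,1. Stack: [1, 1]
BINARY_OP | → 1 | 1 = 1. Stack: [1]
STORE_FAST v → v=1. Stack: []
LOAD_FAST i → push 1. Stack: [1]
LOAD_CONST → push 1. Stack: [1, 1]
BINARY_OP + → 1 + 1 = 2. Stack: [2]
STORE_FAST i → i=2. Stack: []
LOAD_FAST i → push 2. Stack: [2]
LOAD_CONST → push 3. Stack: [2, 3]
COMPARE_OP bool(<) → 2 vs 3 = True. Stack: [True]
POP_JUMP_IF_FALSE → pop True; no jump. Stack: []
LOAD_FAST_LOAD_FAST v,v → push 1,1. Stack: [1, 1]
BINARY_OP | → 1 | 1 = 1. Stack: [1]
STORE_FAST v → v=1. Stack: []
LOAD_FAST i → push 2. Stack: [2]
LOAD_CONST → push 1. Stack: [2, 1]
BINARY_OP + → 2 + 1 = 3. Stack: [3]
STORE_FAST i → i=3. Stack: []
LOAD_FAST i → push 3. Stack: [3]
LOAD_CONST → push 3. Stack: [3, 3]
COMPARE_OP bool(<) → 3 vs 3 = False. Stack: [False]
POP_JUMP_IF_FALSE → pop False; jump. Stack: []
LOAD_FAST v → push 1. Stack: [1]
RETURN_VALUE → return 1.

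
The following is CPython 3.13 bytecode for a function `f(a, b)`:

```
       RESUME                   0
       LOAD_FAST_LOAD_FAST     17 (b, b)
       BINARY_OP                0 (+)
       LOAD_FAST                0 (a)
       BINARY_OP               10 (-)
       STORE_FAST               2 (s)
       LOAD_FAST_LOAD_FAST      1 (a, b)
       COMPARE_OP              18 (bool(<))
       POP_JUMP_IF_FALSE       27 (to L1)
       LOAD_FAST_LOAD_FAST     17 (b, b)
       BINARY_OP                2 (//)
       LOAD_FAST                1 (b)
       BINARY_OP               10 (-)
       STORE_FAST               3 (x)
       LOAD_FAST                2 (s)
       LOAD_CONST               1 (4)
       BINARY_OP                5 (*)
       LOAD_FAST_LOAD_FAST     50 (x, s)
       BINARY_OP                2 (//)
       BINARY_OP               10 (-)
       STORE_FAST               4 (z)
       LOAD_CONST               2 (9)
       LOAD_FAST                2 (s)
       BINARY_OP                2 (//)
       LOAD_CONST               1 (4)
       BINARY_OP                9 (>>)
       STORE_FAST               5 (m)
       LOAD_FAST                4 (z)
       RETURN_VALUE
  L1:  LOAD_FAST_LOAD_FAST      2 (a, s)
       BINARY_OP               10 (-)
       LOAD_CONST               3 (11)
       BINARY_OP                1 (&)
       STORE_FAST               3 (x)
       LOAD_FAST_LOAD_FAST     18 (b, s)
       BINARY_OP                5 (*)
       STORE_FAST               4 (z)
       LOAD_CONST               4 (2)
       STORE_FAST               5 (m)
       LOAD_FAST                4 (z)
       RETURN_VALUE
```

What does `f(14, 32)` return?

201

LOAD_FAST_LOAD_FAST b,b → push 32,32. Stack: [32, 32]
BINARY_OP + → 32 + 32 = 64. Stack: [64]
LOAD_FAST a → push 14. Stack: [64, 14]
BINARY_OP - → 64 - 14 = 50. Stack: [50]
STORE_FAST s → s=50. Stack: []
LOAD_FAST_LOAD_FAST a,b → push 14,32. Stack: [14, 32]
COMPARE_OP bool(<) → 14 vs 32 = True. Stack: [True]
POP_JUMP_IF_FALSE → pop True; no jump. Stack: []
LOAD_FAST_LOAD_FAST b,b → push 32,32. Stack: [32, 32]
BINARY_OP // → 32 // 32 = 1. Stack: [1]
LOAD_FAST b → push 32. Stack: [1, 32]
BINARY_OP - → 1 - 32 = -31. Stack: [-31]
STORE_FAST x → x=-31. Stack: []
LOAD_FAST s → push 50. Stack: [50]
LOAD_CONST → push 4. Stack: [50, 4]
BINARY_OP * → 50 * 4 = 200. Stack: [200]
LOAD_FAST_LOAD_FAST x,s → push -31,50. Stack: [200, -31, 50]
BINARY_OP // → -31 // 50 = -1. Stack: [200, -1]
BINARY_OP - → 200 - -1 = 201. Stack: [201]
STORE_FAST z → z=201. Stack: []
LOAD_CONST → push 9. Stack: [9]
LOAD_FAST s → push 50. Stack: [9, 50]
BINARY_OP // → 9 // 50 = 0. Stack: [0]
LOAD_CONST → push 4. Stack: [0, 4]
BINARY_OP >> → 0 >> 4 = 0. Stack: [0]
STORE_FAST m → m=0. Stack: []
LOAD_FAST z → push 201. Stack: [201]
RETURN_VALUE → return 201.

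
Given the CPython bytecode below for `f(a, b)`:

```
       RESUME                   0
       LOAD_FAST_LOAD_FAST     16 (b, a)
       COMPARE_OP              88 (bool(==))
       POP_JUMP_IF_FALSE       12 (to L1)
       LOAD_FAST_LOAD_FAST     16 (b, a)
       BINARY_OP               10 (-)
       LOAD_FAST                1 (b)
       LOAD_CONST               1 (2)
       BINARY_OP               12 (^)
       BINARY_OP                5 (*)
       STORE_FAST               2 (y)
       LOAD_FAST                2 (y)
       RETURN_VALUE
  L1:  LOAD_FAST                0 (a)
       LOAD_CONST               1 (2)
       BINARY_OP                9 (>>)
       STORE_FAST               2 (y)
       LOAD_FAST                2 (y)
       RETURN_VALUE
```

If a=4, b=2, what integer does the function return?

LOAD_FAST_LOAD_FAST b,a → push 2,4. Stack: [2, 4]
COMPARE_OP bool(==) → 2 vs 4 = False. Stack: [False]
POP_JUMP_IF_FALSE → pop False; jump. Stack: []
LOAD_FAST a → push 4. Stack: [4]
LOAD_CONST → push 2. Stack: [4, 2]
BINARY_OP >> → 4 >> 2 = 1. Stack: [1]
STORE_FAST y → y=1. Stack: []
LOAD_FAST y → push 1. Stack: [1]
RETURN_VALUE → return 1.

1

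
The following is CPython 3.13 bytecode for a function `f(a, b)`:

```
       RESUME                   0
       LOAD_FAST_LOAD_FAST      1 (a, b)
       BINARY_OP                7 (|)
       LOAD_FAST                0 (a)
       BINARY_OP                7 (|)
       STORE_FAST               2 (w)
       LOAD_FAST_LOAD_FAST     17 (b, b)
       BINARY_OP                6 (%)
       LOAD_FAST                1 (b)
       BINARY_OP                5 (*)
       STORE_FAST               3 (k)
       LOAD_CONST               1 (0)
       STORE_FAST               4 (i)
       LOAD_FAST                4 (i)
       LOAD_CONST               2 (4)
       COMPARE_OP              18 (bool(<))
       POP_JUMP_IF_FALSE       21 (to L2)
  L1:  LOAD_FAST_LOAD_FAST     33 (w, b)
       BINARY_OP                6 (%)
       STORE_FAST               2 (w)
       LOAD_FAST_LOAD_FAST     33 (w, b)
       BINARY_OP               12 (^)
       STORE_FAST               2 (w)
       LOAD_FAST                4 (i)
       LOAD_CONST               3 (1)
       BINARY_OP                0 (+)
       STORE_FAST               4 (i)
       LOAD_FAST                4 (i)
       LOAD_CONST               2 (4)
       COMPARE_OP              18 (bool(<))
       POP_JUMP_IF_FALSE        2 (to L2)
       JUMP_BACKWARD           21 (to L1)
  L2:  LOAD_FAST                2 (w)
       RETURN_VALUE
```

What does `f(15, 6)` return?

LOAD_FAST_LOAD_FAST a,b → push 15,6
BINARY_OP | → 15 | 6 = 15
LOAD_FAST a → push 15
BINARY_OP | → 15 | 15 = 15
STORE_FAST w → w=15
LOAD_FAST_LOAD_FAST b,b → push 6,6
BINARY_OP % → 6 % 6 = 0
LOAD_FAST b → push 6
BINARY_OP * → 0 * 6 = 0
STORE_FAST k → k=0
LOAD_CONST → push 0
STORE_FAST i → i=0
LOAD_FAST i → push 0
LOAD_CONST → push 4
COMPARE_OP bool(<) → 0 vs 4 = True
POP_JUMP_IF_FALSE → pop True; no jump
LOAD_FAST_LOAD_FAST w,b → push 15,6
BINARY_OP % → 15 % 6 = 3
STORE_FAST w → w=3
LOAD_FAST_LOAD_FAST w,b → push 3,6
BINARY_OP ^ → 3 ^ 6 = 5
STORE_FAST w → w=5
LOAD_FAST i → push 0
LOAD_CONST → push 1
BINARY_OP + → 0 + 1 = 1
STORE_FAST i → i=1
LOAD_FAST i → push 1
LOAD_CONST → push 4
COMPARE_OP bool(<) → 1 vs 4 = True
POP_JUMP_IF_FALSE → pop True; no jump
LOAD_FAST_LOAD_FAST w,b → push 5,6
BINARY_OP % → 5 % 6 = 5
STORE_FAST w → w=5
LOAD_FAST_LOAD_FAST w,b → push 5,6
BINARY_OP ^ → 5 ^ 6 = 3
STORE_FAST w → w=3
LOAD_FAST i → push 1
LOAD_CONST → push 1
BINARY_OP + → 1 + 1 = 2
STORE_FAST i → i=2
LOAD_FAST i → push 2
LOAD_CONST → push 4
COMPARE_OP bool(<) → 2 vs 4 = True
POP_JUMP_IF_FALSE → pop True; no jump
LOAD_FAST_LOAD_FAST w,b → push 3,6
BINARY_OP % → 3 % 6 = 3
STORE_FAST w → w=3
LOAD_FAST_LOAD_FAST w,b → push 3,6
BINARY_OP ^ → 3 ^ 6 = 5
STORE_FAST w → w=5
LOAD_FAST i → push 2
LOAD_CONST → push 1
BINARY_OP + → 2 + 1 = 3
STORE_FAST i → i=3
LOAD_FAST i → push 3
LOAD_CONST → push 4
COMPARE_OP bool(<) → 3 vs 4 = True
POP_JUMP_IF_FALSE → pop True; no jump
LOAD_FAST_LOAD_FAST w,b → push 5,6
BINARY_OP % → 5 % 6 = 5
STORE_FAST w → w=5
LOAD_FAST_LOAD_FAST w,b → push 5,6
BINARY_OP ^ → 5 ^ 6 = 3
STORE_FAST w → w=3
LOAD_FAST i → push 3
LOAD_CONST → push 1
BINARY_OP + → 3 + 1 = 4
STORE_FAST i → i=4
LOAD_FAST i → push 4
LOAD_CONST → push 4
COMPARE_OP bool(<) → 4 vs 4 = False
POP_JUMP_IF_FALSE → pop False; jump
LOAD_FAST w → push 3
RETURN_VALUE → return 3.

3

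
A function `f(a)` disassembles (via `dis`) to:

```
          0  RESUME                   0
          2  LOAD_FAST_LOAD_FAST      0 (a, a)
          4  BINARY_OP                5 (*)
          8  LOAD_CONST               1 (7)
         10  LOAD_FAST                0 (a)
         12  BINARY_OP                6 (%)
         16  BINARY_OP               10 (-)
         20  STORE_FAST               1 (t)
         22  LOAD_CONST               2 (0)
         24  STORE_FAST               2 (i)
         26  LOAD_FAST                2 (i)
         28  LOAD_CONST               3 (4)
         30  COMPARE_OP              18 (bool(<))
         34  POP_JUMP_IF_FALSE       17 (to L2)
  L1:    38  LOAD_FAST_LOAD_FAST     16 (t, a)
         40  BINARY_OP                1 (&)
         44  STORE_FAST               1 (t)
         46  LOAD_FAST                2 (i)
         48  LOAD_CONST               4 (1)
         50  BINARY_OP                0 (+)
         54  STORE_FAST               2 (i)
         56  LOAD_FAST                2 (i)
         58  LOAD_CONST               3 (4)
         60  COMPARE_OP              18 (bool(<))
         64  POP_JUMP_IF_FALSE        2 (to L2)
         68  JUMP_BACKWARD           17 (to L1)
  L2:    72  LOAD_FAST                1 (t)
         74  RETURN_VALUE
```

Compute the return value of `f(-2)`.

4

LOAD_FAST_LOAD_FAST a,a → push -2,-2. Stack: [-2, -2]
BINARY_OP * → -2 * -2 = 4. Stack: [4]
LOAD_CONST → push 7. Stack: [4, 7]
LOAD_FAST a → push -2. Stack: [4, 7, -2]
BINARY_OP % → 7 % -2 = -1. Stack: [4, -1]
BINARY_OP - → 4 - -1 = 5. Stack: [5]
STORE_FAST t → t=5. Stack: []
LOAD_CONST → push 0. Stack: [0]
STORE_FAST i → i=0. Stack: []
LOAD_FAST i → push 0. Stack: [0]
LOAD_CONST → push 4. Stack: [0, 4]
COMPARE_OP bool(<) → 0 vs 4 = True. Stack: [True]
POP_JUMP_IF_FALSE → pop True; no jump. Stack: []
LOAD_FAST_LOAD_FAST t,a → push 5,-2. Stack: [5, -2]
BINARY_OP & → 5 & -2 = 4. Stack: [4]
STORE_FAST t → t=4. Stack: []
LOAD_FAST i → push 0. Stack: [0]
LOAD_CONST → push 1. Stack: [0, 1]
BINARY_OP + → 0 + 1 = 1. Stack: [1]
STORE_FAST i → i=1. Stack: []
LOAD_FAST i → push 1. Stack: [1]
LOAD_CONST → push 4. Stack: [1, 4]
COMPARE_OP bool(<) → 1 vs 4 = True. Stack: [True]
POP_JUMP_IF_FALSE → pop True; no jump. Stack: []
LOAD_FAST_LOAD_FAST t,a → push 4,-2. Stack: [4, -2]
BINARY_OP & → 4 & -2 = 4. Stack: [4]
STORE_FAST t → t=4. Stack: []
LOAD_FAST i → push 1. Stack: [1]
LOAD_CONST → push 1. Stack: [1, 1]
BINARY_OP + → 1 + 1 = 2. Stack: [2]
STORE_FAST i → i=2. Stack: []
LOAD_FAST i → push 2. Stack: [2]
LOAD_CONST → push 4. Stack: [2, 4]
COMPARE_OP bool(<) → 2 vs 4 = True. Stack: [True]
POP_JUMP_IF_FALSE → pop True; no jump. Stack: []
LOAD_FAST_LOAD_FAST t,a → push 4,-2. Stack: [4, -2]
BINARY_OP & → 4 & -2 = 4. Stack: [4]
STORE_FAST t → t=4. Stack: []
LOAD_FAST i → push 2. Stack: [2]
LOAD_CONST → push 1. Stack: [2, 1]
BINARY_OP + → 2 + 1 = 3. Stack: [3]
STORE_FAST i → i=3. Stack: []
LOAD_FAST i → push 3. Stack: [3]
LOAD_CONST → push 4. Stack: [3, 4]
COMPARE_OP bool(<) → 3 vs 4 = True. Stack: [True]
POP_JUMP_IF_FALSE → pop True; no jump. Stack: []
LOAD_FAST_LOAD_FAST t,a → push 4,-2. Stack: [4, -2]
BINARY_OP & → 4 & -2 = 4. Stack: [4]
STORE_FAST t → t=4. Stack: []
LOAD_FAST i → push 3. Stack: [3]
LOAD_CONST → push 1. Stack: [3, 1]
BINARY_OP + → 3 + 1 = 4. Stack: [4]
STORE_FAST i → i=4. Stack: []
LOAD_FAST i → push 4. Stack: [4]
LOAD_CONST → push 4. Stack: [4, 4]
COMPARE_OP bool(<) → 4 vs 4 = False. Stack: [False]
POP_JUMP_IF_FALSE → pop False; jump. Stack: []
LOAD_FAST t → push 4. Stack: [4]
RETURN_VALUE → return 4.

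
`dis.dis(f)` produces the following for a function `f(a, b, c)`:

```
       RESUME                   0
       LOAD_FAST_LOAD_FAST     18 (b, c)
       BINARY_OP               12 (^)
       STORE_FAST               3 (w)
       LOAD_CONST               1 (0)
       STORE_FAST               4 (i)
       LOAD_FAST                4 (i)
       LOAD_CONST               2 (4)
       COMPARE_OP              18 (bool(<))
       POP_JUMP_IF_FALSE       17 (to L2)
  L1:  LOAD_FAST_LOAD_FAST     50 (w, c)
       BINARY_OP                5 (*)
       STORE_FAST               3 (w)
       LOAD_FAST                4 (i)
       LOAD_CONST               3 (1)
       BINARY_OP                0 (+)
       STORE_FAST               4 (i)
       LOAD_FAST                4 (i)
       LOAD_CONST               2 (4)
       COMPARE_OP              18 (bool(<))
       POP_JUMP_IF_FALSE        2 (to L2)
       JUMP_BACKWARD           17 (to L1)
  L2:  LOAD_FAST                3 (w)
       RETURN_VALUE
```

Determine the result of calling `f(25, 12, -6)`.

-12960

LOAD_FAST_LOAD_FAST b,c → push 12,-6. Stack: [12, -6]
BINARY_OP ^ → 12 ^ -6 = -10. Stack: [-10]
STORE_FAST w → w=-10. Stack: []
LOAD_CONST → push 0. Stack: [0]
STORE_FAST i → i=0. Stack: []
LOAD_FAST i → push 0. Stack: [0]
LOAD_CONST → push 4. Stack: [0, 4]
COMPARE_OP bool(<) → 0 vs 4 = True. Stack: [True]
POP_JUMP_IF_FALSE → pop True; no jump. Stack: []
LOAD_FAST_LOAD_FAST w,c → push -10,-6. Stack: [-10, -6]
BINARY_OP * → -10 * -6 = 60. Stack: [60]
STORE_FAST w → w=60. Stack: []
LOAD_FAST i → push 0. Stack: [0]
LOAD_CONST → push 1. Stack: [0, 1]
BINARY_OP + → 0 + 1 = 1. Stack: [1]
STORE_FAST i → i=1. Stack: []
LOAD_FAST i → push 1. Stack: [1]
LOAD_CONST → push 4. Stack: [1, 4]
COMPARE_OP bool(<) → 1 vs 4 = True. Stack: [True]
POP_JUMP_IF_FALSE → pop True; no jump. Stack: []
LOAD_FAST_LOAD_FAST w,c → push 60,-6. Stack: [60, -6]
BINARY_OP * → 60 * -6 = -360. Stack: [-360]
STORE_FAST w → w=-360. Stack: []
LOAD_FAST i → push 1. Stack: [1]
LOAD_CONST → push 1. Stack: [1, 1]
BINARY_OP + → 1 + 1 = 2. Stack: [2]
STORE_FAST i → i=2. Stack: []
LOAD_FAST i → push 2. Stack: [2]
LOAD_CONST → push 4. Stack: [2, 4]
COMPARE_OP bool(<) → 2 vs 4 = True. Stack: [True]
POP_JUMP_IF_FALSE → pop True; no jump. Stack: []
LOAD_FAST_LOAD_FAST w,c → push -360,-6. Stack: [-360, -6]
BINARY_OP * → -360 * -6 = 2160. Stack: [2160]
STORE_FAST w → w=2160. Stack: []
LOAD_FAST i → push 2. Stack: [2]
LOAD_CONST → push 1. Stack: [2, 1]
BINARY_OP + → 2 + 1 = 3. Stack: [3]
STORE_FAST i → i=3. Stack: []
LOAD_FAST i → push 3. Stack: [3]
LOAD_CONST → push 4. Stack: [3, 4]
COMPARE_OP bool(<) → 3 vs 4 = True. Stack: [True]
POP_JUMP_IF_FALSE → pop True; no jump. Stack: []
LOAD_FAST_LOAD_FAST w,c → push 2160,-6. Stack: [2160, -6]
BINARY_OP * → 2160 * -6 = -12960. Stack: [-12960]
STORE_FAST w → w=-12960. Stack: []
LOAD_FAST i → push 3. Stack: [3]
LOAD_CONST → push 1. Stack: [3, 1]
BINARY_OP + → 3 + 1 = 4. Stack: [4]
STORE_FAST i → i=4. Stack: []
LOAD_FAST i → push 4. Stack: [4]
LOAD_CONST → push 4. Stack: [4, 4]
COMPARE_OP bool(<) → 4 vs 4 = False. Stack: [False]
POP_JUMP_IF_FALSE → pop False; jump. Stack: []
LOAD_FAST w → push -12960. Stack: [-12960]
RETURN_VALUE → return -12960.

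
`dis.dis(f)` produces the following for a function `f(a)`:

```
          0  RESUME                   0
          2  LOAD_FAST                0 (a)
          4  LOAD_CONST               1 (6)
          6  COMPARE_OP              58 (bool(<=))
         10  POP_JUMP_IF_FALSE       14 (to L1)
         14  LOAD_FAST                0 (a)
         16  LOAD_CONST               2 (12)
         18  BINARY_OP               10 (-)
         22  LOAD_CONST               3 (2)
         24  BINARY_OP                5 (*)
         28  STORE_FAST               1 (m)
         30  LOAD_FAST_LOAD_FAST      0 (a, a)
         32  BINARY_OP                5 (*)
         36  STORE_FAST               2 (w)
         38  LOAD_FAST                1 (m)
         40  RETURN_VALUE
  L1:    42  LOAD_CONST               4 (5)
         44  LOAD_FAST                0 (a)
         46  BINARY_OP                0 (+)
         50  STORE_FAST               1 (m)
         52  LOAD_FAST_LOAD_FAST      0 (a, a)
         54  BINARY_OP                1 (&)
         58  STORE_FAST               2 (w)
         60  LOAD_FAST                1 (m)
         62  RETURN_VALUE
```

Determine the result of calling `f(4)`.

-16

LOAD_FAST a → push 4. Stack: [4]
LOAD_CONST → push 6. Stack: [4, 6]
COMPARE_OP bool(<=) → 4 vs 6 = True. Stack: [True]
POP_JUMP_IF_FALSE → pop True; no jump. Stack: []
LOAD_FAST a → push 4. Stack: [4]
LOAD_CONST → push 12. Stack: [4, 12]
BINARY_OP - → 4 - 12 = -8. Stack: [-8]
LOAD_CONST → push 2. Stack: [-8, 2]
BINARY_OP * → -8 * 2 = -16. Stack: [-16]
STORE_FAST m → m=-16. Stack: []
LOAD_FAST_LOAD_FAST a,a → push 4,4. Stack: [4, 4]
BINARY_OP * → 4 * 4 = 16. Stack: [16]
STORE_FAST w → w=16. Stack: []
LOAD_FAST m → push -16. Stack: [-16]
RETURN_VALUE → return -16.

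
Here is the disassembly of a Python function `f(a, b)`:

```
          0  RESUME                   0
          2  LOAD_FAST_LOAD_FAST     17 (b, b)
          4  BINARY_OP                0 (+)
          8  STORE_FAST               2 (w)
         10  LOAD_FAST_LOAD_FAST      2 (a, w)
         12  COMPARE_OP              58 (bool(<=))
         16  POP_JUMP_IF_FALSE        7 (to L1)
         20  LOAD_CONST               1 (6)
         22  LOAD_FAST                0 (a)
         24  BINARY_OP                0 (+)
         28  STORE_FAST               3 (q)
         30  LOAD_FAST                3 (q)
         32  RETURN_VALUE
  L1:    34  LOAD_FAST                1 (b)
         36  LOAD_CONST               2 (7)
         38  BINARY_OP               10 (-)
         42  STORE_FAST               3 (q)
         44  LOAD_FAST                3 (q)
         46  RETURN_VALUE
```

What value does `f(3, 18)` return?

9

LOAD_FAST_LOAD_FAST b,b → push 18,18. Stack: [18, 18]
BINARY_OP + → 18 + 18 = 36. Stack: [36]
STORE_FAST w → w=36. Stack: []
LOAD_FAST_LOAD_FAST a,w → push 3,36. Stack: [3, 36]
COMPARE_OP bool(<=) → 3 vs 36 = True. Stack: [True]
POP_JUMP_IF_FALSE → pop True; no jump. Stack: []
LOAD_CONST → push 6. Stack: [6]
LOAD_FAST a → push 3. Stack: [6, 3]
BINARY_OP + → 6 + 3 = 9. Stack: [9]
STORE_FAST q → q=9. Stack: []
LOAD_FAST q → push 9. Stack: [9]
RETURN_VALUE → return 9.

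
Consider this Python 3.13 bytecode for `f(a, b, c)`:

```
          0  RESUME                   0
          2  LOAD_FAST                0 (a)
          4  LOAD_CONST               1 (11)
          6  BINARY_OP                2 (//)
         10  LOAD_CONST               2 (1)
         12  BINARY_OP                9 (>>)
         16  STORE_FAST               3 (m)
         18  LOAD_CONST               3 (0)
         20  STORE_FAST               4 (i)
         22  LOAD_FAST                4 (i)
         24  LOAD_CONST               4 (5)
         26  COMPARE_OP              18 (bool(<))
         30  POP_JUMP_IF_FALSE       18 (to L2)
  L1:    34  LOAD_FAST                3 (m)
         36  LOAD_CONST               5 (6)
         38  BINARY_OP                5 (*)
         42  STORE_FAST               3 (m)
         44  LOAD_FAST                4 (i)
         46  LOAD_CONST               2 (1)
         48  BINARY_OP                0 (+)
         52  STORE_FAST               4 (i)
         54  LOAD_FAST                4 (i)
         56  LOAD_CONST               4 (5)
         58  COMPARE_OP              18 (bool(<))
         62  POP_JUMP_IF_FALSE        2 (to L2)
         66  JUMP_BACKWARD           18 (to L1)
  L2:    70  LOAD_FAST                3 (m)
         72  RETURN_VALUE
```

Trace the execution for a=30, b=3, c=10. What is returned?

7776

LOAD_FAST a → push 30
LOAD_CONST → push 11
BINARY_OP // → 30 // 11 = 2
LOAD_CONST → push 1
BINARY_OP >> → 2 >> 1 = 1
STORE_FAST m → m=1
LOAD_CONST → push 0
STORE_FAST i → i=0
LOAD_FAST i → push 0
LOAD_CONST → push 5
COMPARE_OP bool(<) → 0 vs 5 = True
POP_JUMP_IF_FALSE → pop True; no jump
LOAD_FAST m → push 1
LOAD_CONST → push 6
BINARY_OP * → 1 * 6 = 6
STORE_FAST m → m=6
LOAD_FAST i → push 0
LOAD_CONST → push 1
BINARY_OP + → 0 + 1 = 1
STORE_FAST i → i=1
LOAD_FAST i → push 1
LOAD_CONST → push 5
COMPARE_OP bool(<) → 1 vs 5 = True
POP_JUMP_IF_FALSE → pop True; no jump
LOAD_FAST m → push 6
LOAD_CONST → push 6
BINARY_OP * → 6 * 6 = 36
STORE_FAST m → m=36
LOAD_FAST i → push 1
LOAD_CONST → push 1
BINARY_OP + → 1 + 1 = 2
STORE_FAST i → i=2
LOAD_FAST i → push 2
LOAD_CONST → push 5
COMPARE_OP bool(<) → 2 vs 5 = True
POP_JUMP_IF_FALSE → pop True; no jump
LOAD_FAST m → push 36
LOAD_CONST → push 6
BINARY_OP * → 36 * 6 = 216
STORE_FAST m → m=216
LOAD_FAST i → push 2
LOAD_CONST → push 1
BINARY_OP + → 2 + 1 = 3
STORE_FAST i → i=3
LOAD_FAST i → push 3
LOAD_CONST → push 5
COMPARE_OP bool(<) → 3 vs 5 = True
POP_JUMP_IF_FALSE → pop True; no jump
LOAD_FAST m → push 216
LOAD_CONST → push 6
BINARY_OP * → 216 * 6 = 1296
STORE_FAST m → m=1296
LOAD_FAST i → push 3
LOAD_CONST → push 1
BINARY_OP + → 3 + 1 = 4
STORE_FAST i → i=4
LOAD_FAST i → push 4
LOAD_CONST → push 5
COMPARE_OP bool(<) → 4 vs 5 = True
POP_JUMP_IF_FALSE → pop True; no jump
LOAD_FAST m → push 1296
LOAD_CONST → push 6
BINARY_OP * → 1296 * 6 = 7776
STORE_FAST m → m=7776
LOAD_FAST i → push 4
LOAD_CONST → push 1
BINARY_OP + → 4 + 1 = 5
STORE_FAST i → i=5
LOAD_FAST i → push 5
LOAD_CONST → push 5
COMPARE_OP bool(<) → 5 vs 5 = False
POP_JUMP_IF_FALSE → pop False; jump
LOAD_FAST m → push 7776
RETURN_VALUE → return 7776.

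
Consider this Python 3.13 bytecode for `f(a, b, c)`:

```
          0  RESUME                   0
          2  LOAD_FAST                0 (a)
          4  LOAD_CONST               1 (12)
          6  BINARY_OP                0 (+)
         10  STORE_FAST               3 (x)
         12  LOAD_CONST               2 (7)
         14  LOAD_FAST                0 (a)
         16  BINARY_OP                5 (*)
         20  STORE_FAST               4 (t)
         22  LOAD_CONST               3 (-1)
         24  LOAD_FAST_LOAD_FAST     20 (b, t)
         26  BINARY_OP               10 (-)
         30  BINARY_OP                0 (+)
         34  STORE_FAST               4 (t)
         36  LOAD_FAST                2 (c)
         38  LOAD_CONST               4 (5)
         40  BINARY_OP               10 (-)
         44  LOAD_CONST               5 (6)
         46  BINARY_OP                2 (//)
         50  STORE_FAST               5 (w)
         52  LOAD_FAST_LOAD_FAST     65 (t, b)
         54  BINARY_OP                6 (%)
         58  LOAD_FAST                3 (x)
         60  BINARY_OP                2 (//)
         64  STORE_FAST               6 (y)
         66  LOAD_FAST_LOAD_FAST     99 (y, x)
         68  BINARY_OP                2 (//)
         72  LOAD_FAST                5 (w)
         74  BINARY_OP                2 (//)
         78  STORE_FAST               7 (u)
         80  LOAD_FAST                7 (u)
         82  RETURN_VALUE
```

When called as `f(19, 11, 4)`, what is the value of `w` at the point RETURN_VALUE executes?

LOAD_FAST a → push 19. Stack: [19]
LOAD_CONST → push 12. Stack: [19, 12]
BINARY_OP + → 19 + 12 = 31. Stack: [31]
STORE_FAST x → x=31. Stack: []
LOAD_CONST → push 7. Stack: [7]
LOAD_FAST a → push 19. Stack: [7, 19]
BINARY_OP * → 7 * 19 = 133. Stack: [133]
STORE_FAST t → t=133. Stack: []
LOAD_CONST → push -1. Stack: [-1]
LOAD_FAST_LOAD_FAST b,t → push 11,133. Stack: [-1, 11, 133]
BINARY_OP - → 11 - 133 = -122. Stack: [-1, -122]
BINARY_OP + → -1 + -122 = -123. Stack: [-123]
STORE_FAST t → t=-123. Stack: []
LOAD_FAST c → push 4. Stack: [4]
LOAD_CONST → push 5. Stack: [4, 5]
BINARY_OP - → 4 - 5 = -1. Stack: [-1]
LOAD_CONST → push 6. Stack: [-1, 6]
BINARY_OP // → -1 // 6 = -1. Stack: [-1]
STORE_FAST w → w=-1. Stack: []
LOAD_FAST_LOAD_FAST t,b → push -123,11. Stack: [-123, 11]
BINARY_OP % → -123 % 11 = 9. Stack: [9]
LOAD_FAST x → push 31. Stack: [9, 31]
BINARY_OP // → 9 // 31 = 0. Stack: [0]
STORE_FAST y → y=0. Stack: []
LOAD_FAST_LOAD_FAST y,x → push 0,31. Stack: [0, 31]
BINARY_OP // → 0 // 31 = 0. Stack: [0]
LOAD_FAST w → push -1. Stack: [0, -1]
BINARY_OP // → 0 // -1 = 0. Stack: [0]
STORE_FAST u → u=0. Stack: []
LOAD_FAST u → push 0. Stack: [0]
RETURN_VALUE → return 0.

-1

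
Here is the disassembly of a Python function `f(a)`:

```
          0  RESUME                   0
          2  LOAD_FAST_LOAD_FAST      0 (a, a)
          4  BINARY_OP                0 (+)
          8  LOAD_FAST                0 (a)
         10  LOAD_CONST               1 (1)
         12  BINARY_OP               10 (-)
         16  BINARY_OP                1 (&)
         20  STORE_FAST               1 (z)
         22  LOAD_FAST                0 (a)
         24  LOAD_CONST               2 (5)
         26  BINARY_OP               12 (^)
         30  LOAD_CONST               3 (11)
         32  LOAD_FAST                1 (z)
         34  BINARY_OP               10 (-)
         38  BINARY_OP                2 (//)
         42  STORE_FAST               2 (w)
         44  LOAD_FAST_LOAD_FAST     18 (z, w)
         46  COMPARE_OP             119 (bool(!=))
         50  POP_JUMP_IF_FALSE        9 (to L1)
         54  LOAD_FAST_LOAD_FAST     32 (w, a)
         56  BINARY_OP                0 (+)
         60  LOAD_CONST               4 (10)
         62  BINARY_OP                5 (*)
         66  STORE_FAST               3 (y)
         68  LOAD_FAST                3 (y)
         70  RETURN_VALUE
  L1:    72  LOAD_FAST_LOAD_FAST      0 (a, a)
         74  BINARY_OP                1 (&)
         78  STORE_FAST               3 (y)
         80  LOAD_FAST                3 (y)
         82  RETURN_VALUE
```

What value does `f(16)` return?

170

LOAD_FAST_LOAD_FAST a,a → push 16,16. Stack: [16, 16]
BINARY_OP + → 16 + 16 = 32. Stack: [32]
LOAD_FAST a → push 16. Stack: [32, 16]
LOAD_CONST → push 1. Stack: [32, 16, 1]
BINARY_OP - → 16 - 1 = 15. Stack: [32, 15]
BINARY_OP & → 32 & 15 = 0. Stack: [0]
STORE_FAST z → z=0. Stack: []
LOAD_FAST a → push 16. Stack: [16]
LOAD_CONST → push 5. Stack: [16, 5]
BINARY_OP ^ → 16 ^ 5 = 21. Stack: [21]
LOAD_CONST → push 11. Stack: [21, 11]
LOAD_FAST z → push 0. Stack: [21, 11, 0]
BINARY_OP - → 11 - 0 = 11. Stack: [21, 11]
BINARY_OP // → 21 // 11 = 1. Stack: [1]
STORE_FAST w → w=1. Stack: []
LOAD_FAST_LOAD_FAST z,w → push 0,1. Stack: [0, 1]
COMPARE_OP bool(!=) → 0 vs 1 = True. Stack: [True]
POP_JUMP_IF_FALSE → pop True; no jump. Stack: []
LOAD_FAST_LOAD_FAST w,a → push 1,16. Stack: [1, 16]
BINARY_OP + → 1 + 16 = 17. Stack: [17]
LOAD_CONST → push 10. Stack: [17, 10]
BINARY_OP * → 17 * 10 = 170. Stack: [170]
STORE_FAST y → y=170. Stack: []
LOAD_FAST y → push 170. Stack: [170]
RETURN_VALUE → return 170.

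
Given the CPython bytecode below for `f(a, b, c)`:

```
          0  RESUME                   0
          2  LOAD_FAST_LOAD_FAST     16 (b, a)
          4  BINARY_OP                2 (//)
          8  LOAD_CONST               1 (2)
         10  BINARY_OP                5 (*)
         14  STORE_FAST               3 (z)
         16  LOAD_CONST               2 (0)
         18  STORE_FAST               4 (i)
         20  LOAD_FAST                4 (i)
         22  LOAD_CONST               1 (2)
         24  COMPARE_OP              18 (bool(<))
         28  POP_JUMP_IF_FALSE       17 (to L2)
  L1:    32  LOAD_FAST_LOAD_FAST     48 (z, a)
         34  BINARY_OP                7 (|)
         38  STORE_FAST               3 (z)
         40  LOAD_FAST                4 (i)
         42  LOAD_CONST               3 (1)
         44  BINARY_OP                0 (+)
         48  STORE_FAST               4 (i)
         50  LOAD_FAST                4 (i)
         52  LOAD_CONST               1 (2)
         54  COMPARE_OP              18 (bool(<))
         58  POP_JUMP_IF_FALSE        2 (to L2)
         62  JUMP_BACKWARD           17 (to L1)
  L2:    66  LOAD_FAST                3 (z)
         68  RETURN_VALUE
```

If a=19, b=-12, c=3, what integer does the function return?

LOAD_FAST_LOAD_FAST b,a → push -12,19. Stack: [-12, 19]
BINARY_OP // → -12 // 19 = -1. Stack: [-1]
LOAD_CONST → push 2. Stack: [-1, 2]
BINARY_OP * → -1 * 2 = -2. Stack: [-2]
STORE_FAST z → z=-2. Stack: []
LOAD_CONST → push 0. Stack: [0]
STORE_FAST i → i=0. Stack: []
LOAD_FAST i → push 0. Stack: [0]
LOAD_CONST → push 2. Stack: [0, 2]
COMPARE_OP bool(<) → 0 vs 2 = True. Stack: [True]
POP_JUMP_IF_FALSE → pop True; no jump. Stack: []
LOAD_FAST_LOAD_FAST z,a → push -2,19. Stack: [-2, 19]
BINARY_OP | → -2 | 19 = -1. Stack: [-1]
STORE_FAST z → z=-1. Stack: []
LOAD_FAST i → push 0. Stack: [0]
LOAD_CONST → push 1. Stack: [0, 1]
BINARY_OP + → 0 + 1 = 1. Stack: [1]
STORE_FAST i → i=1. Stack: []
LOAD_FAST i → push 1. Stack: [1]
LOAD_CONST → push 2. Stack: [1, 2]
COMPARE_OP bool(<) → 1 vs 2 = True. Stack: [True]
POP_JUMP_IF_FALSE → pop True; no jump. Stack: []
LOAD_FAST_LOAD_FAST z,a → push -1,19. Stack: [-1, 19]
BINARY_OP | → -1 | 19 = -1. Stack: [-1]
STORE_FAST z → z=-1. Stack: []
LOAD_FAST i → push 1. Stack: [1]
LOAD_CONST → push 1. Stack: [1, 1]
BINARY_OP + → 1 + 1 = 2. Stack: [2]
STORE_FAST i → i=2. Stack: []
LOAD_FAST i → push 2. Stack: [2]
LOAD_CONST → push 2. Stack: [2, 2]
COMPARE_OP bool(<) → 2 vs 2 = False. Stack: [False]
POP_JUMP_IF_FALSE → pop False; jump. Stack: []
LOAD_FAST z → push -1. Stack: [-1]
RETURN_VALUE → return -1.

-1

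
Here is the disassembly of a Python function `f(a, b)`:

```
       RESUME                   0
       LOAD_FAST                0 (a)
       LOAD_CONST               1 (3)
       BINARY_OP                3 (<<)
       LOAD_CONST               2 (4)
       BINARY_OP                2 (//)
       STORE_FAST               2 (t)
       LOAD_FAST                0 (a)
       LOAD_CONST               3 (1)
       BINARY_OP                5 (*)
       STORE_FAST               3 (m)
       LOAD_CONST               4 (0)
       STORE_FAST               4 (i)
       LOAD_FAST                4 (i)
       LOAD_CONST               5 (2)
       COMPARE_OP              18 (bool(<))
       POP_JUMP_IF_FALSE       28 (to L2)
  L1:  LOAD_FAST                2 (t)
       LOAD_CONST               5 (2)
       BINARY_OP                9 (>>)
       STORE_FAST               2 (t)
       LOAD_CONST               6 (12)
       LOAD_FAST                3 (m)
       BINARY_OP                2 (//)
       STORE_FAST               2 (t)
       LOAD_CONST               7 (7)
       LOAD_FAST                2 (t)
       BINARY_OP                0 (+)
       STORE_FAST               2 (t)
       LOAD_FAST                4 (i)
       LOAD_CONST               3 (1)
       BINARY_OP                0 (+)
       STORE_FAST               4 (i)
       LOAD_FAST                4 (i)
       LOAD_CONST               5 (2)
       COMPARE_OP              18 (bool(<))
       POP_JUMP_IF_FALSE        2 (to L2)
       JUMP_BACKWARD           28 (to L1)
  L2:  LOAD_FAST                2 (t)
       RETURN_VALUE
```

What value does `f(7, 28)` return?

LOAD_FAST a → push 7. Stack: [7]
LOAD_CONST → push 3. Stack: [7, 3]
BINARY_OP << → 7 << 3 = 56. Stack: [56]
LOAD_CONST → push 4. Stack: [56, 4]
BINARY_OP // → 56 // 4 = 14. Stack: [14]
STORE_FAST t → t=14. Stack: []
LOAD_FAST a → push 7. Stack: [7]
LOAD_CONST → push 1. Stack: [7, 1]
BINARY_OP * → 7 * 1 = 7. Stack: [7]
STORE_FAST m → m=7. Stack: []
LOAD_CONST → push 0. Stack: [0]
STORE_FAST i → i=0. Stack: []
LOAD_FAST i → push 0. Stack: [0]
LOAD_CONST → push 2. Stack: [0, 2]
COMPARE_OP bool(<) → 0 vs 2 = True. Stack: [True]
POP_JUMP_IF_FALSE → pop True; no jump. Stack: []
LOAD_FAST t → push 14. Stack: [14]
LOAD_CONST → push 2. Stack: [14, 2]
BINARY_OP >> → 14 >> 2 = 3. Stack: [3]
STORE_FAST t → t=3. Stack: []
LOAD_CONST → push 12. Stack: [12]
LOAD_FAST m → push 7. Stack: [12, 7]
BINARY_OP // → 12 // 7 = 1. Stack: [1]
STORE_FAST t → t=1. Stack: []
LOAD_CONST → push 7. Stack: [7]
LOAD_FAST t → push 1. Stack: [7, 1]
BINARY_OP + → 7 + 1 = 8. Stack: [8]
STORE_FAST t → t=8. Stack: []
LOAD_FAST i → push 0. Stack: [0]
LOAD_CONST → push 1. Stack: [0, 1]
BINARY_OP + → 0 + 1 = 1. Stack: [1]
STORE_FAST i → i=1. Stack: []
LOAD_FAST i → push 1. Stack: [1]
LOAD_CONST → push 2. Stack: [1, 2]
COMPARE_OP bool(<) → 1 vs 2 = True. Stack: [True]
POP_JUMP_IF_FALSE → pop True; no jump. Stack: []
LOAD_FAST t → push 8. Stack: [8]
LOAD_CONST → push 2. Stack: [8, 2]
BINARY_OP >> → 8 >> 2 = 2. Stack: [2]
STORE_FAST t → t=2. Stack: []
LOAD_CONST → push 12. Stack: [12]
LOAD_FAST m → push 7. Stack: [12, 7]
BINARY_OP // → 12 // 7 = 1. Stack: [1]
STORE_FAST t → t=1. Stack: []
LOAD_CONST → push 7. Stack: [7]
LOAD_FAST t → push 1. Stack: [7, 1]
BINARY_OP + → 7 + 1 = 8. Stack: [8]
STORE_FAST t → t=8. Stack: []
LOAD_FAST i → push 1. Stack: [1]
LOAD_CONST → push 1. Stack: [1, 1]
BINARY_OP + → 1 + 1 = 2. Stack: [2]
STORE_FAST i → i=2. Stack: []
LOAD_FAST i → push 2. Stack: [2]
LOAD_CONST → push 2. Stack: [2, 2]
COMPARE_OP bool(<) → 2 vs 2 = False. Stack: [False]
POP_JUMP_IF_FALSE → pop False; jump. Stack: []
LOAD_FAST t → push 8. Stack: [8]
RETURN_VALUE → return 8.

8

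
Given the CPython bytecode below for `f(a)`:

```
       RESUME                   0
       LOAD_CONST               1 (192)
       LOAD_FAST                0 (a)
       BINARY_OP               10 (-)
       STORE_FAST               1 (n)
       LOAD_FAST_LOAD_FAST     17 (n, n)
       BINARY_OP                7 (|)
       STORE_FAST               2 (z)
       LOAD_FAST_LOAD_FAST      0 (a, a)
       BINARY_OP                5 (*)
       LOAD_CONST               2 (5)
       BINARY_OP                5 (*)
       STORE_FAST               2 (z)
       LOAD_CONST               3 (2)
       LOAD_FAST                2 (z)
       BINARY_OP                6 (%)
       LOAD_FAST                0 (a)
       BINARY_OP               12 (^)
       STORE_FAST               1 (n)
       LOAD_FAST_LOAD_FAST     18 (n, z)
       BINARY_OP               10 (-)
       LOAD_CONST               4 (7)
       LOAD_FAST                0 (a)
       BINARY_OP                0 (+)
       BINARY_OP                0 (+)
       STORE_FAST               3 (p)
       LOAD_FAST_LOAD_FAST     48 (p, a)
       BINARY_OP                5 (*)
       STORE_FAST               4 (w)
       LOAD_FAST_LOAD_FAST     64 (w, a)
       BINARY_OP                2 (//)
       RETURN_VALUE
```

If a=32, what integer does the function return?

LOAD_CONST → push 192. Stack: [192]
LOAD_FAST a → push 32. Stack: [192, 32]
BINARY_OP - → 192 - 32 = 160. Stack: [160]
STORE_FAST n → n=160. Stack: []
LOAD_FAST_LOAD_FAST n,n → push 160,160. Stack: [160, 160]
BINARY_OP | → 160 | 160 = 160. Stack: [160]
STORE_FAST z → z=160. Stack: []
LOAD_FAST_LOAD_FAST a,a → push 32,32. Stack: [32, 32]
BINARY_OP * → 32 * 32 = 1024. Stack: [1024]
LOAD_CONST → push 5. Stack: [1024, 5]
BINARY_OP * → 1024 * 5 = 5120. Stack: [5120]
STORE_FAST z → z=5120. Stack: []
LOAD_CONST → push 2. Stack: [2]
LOAD_FAST z → push 5120. Stack: [2, 5120]
BINARY_OP % → 2 % 5120 = 2. Stack: [2]
LOAD_FAST a → push 32. Stack: [2, 32]
BINARY_OP ^ → 2 ^ 32 = 34. Stack: [34]
STORE_FAST n → n=34. Stack: []
LOAD_FAST_LOAD_FAST n,z → push 34,5120. Stack: [34, 5120]
BINARY_OP - → 34 - 5120 = -5086. Stack: [-5086]
LOAD_CONST → push 7. Stack: [-5086, 7]
LOAD_FAST a → push 32. Stack: [-5086, 7, 32]
BINARY_OP + → 7 + 32 = 39. Stack: [-5086, 39]
BINARY_OP + → -5086 + 39 = -5047. Stack: [-5047]
STORE_FAST p → p=-5047. Stack: []
LOAD_FAST_LOAD_FAST p,a → push -5047,32. Stack: [-5047, 32]
BINARY_OP * → -5047 * 32 = -161504. Stack: [-161504]
STORE_FAST w → w=-161504. Stack: []
LOAD_FAST_LOAD_FAST w,a → push -161504,32. Stack: [-161504, 32]
BINARY_OP // → -161504 // 32 = -5047. Stack: [-5047]
RETURN_VALUE → return -5047.

-5047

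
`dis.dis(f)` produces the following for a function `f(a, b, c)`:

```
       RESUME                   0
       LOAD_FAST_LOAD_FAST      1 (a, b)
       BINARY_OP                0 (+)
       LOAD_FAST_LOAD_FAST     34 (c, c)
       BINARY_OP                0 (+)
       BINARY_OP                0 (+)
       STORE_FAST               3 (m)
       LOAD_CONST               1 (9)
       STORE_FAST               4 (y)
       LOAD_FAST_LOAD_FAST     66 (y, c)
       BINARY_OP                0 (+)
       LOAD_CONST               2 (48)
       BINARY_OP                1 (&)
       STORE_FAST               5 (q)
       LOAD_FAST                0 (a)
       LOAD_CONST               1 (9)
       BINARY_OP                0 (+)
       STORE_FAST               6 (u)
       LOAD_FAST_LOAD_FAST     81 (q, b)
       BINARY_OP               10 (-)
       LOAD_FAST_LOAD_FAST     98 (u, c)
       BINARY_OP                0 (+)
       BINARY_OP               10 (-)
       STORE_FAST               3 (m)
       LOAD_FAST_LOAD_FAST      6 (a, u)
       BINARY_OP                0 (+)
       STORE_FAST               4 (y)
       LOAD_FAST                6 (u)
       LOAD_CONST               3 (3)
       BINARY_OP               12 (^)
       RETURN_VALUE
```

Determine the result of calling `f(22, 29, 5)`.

28

LOAD_FAST_LOAD_FAST a,b → push 22,29. Stack: [22, 29]
BINARY_OP + → 22 + 29 = 51. Stack: [51]
LOAD_FAST_LOAD_FAST c,c → push 5,5. Stack: [51, 5, 5]
BINARY_OP + → 5 + 5 = 10. Stack: [51, 10]
BINARY_OP + → 51 + 10 = 61. Stack: [61]
STORE_FAST m → m=61. Stack: []
LOAD_CONST → push 9. Stack: [9]
STORE_FAST y → y=9. Stack: []
LOAD_FAST_LOAD_FAST y,c → push 9,5. Stack: [9, 5]
BINARY_OP + → 9 + 5 = 14. Stack: [14]
LOAD_CONST → push 48. Stack: [14, 48]
BINARY_OP & → 14 & 48 = 0. Stack: [0]
STORE_FAST q → q=0. Stack: []
LOAD_FAST a → push 22. Stack: [22]
LOAD_CONST → push 9. Stack: [22, 9]
BINARY_OP + → 22 + 9 = 31. Stack: [31]
STORE_FAST u → u=31. Stack: []
LOAD_FAST_LOAD_FAST q,b → push 0,29. Stack: [0, 29]
BINARY_OP - → 0 - 29 = -29. Stack: [-29]
LOAD_FAST_LOAD_FAST u,c → push 31,5. Stack: [-29, 31, 5]
BINARY_OP + → 31 + 5 = 36. Stack: [-29, 36]
BINARY_OP - → -29 - 36 = -65. Stack: [-65]
STORE_FAST m → m=-65. Stack: []
LOAD_FAST_LOAD_FAST a,u → push 22,31. Stack: [22, 31]
BINARY_OP + → 22 + 31 = 53. Stack: [53]
STORE_FAST y → y=53. Stack: []
LOAD_FAST u → push 31. Stack: [31]
LOAD_CONST → push 3. Stack: [31, 3]
BINARY_OP ^ → 31 ^ 3 = 28. Stack: [28]
RETURN_VALUE → return 28.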